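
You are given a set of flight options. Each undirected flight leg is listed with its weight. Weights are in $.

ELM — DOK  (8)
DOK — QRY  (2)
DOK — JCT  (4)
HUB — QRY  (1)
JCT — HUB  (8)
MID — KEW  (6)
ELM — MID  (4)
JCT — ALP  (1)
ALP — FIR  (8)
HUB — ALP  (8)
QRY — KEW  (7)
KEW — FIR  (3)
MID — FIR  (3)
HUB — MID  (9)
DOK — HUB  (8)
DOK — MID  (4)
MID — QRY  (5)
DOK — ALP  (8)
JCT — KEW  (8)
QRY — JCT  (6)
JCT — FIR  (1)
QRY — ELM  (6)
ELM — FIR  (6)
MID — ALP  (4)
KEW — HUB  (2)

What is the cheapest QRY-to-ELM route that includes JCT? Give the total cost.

Shortest QRY→JCT: QRY–JCT = 6
Shortest JCT→ELM: JCT–FIR–ELM = 7
Total via JCT: 6 + 7 = $13.

$13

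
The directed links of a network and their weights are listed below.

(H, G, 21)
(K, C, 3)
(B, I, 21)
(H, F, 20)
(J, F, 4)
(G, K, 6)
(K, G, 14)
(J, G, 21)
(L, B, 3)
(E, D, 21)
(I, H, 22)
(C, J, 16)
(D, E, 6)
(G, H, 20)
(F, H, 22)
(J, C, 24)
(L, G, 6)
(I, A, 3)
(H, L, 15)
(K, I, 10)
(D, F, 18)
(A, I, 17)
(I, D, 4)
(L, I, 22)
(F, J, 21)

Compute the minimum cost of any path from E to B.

79

Candidate routes:
E - D - F - J - G - K - I - H - L - B: 21+18+21+21+6+10+22+15+3 = 137
E - D - F - H - L - B: 21+18+22+15+3 = 79
E - D - F - J - G - H - L - B: 21+18+21+21+20+15+3 = 119
The minimum is 79 via E - D - F - H - L - B.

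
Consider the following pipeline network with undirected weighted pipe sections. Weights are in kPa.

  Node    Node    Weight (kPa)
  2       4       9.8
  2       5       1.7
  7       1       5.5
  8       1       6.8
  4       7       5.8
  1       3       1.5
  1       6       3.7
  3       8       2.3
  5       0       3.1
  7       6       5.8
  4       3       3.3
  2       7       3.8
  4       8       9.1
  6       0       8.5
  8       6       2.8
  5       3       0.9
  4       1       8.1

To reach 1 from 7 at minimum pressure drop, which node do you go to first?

1

Candidate routes:
7 → 4 → 3 → 1: 5.8+3.3+1.5 = 10.6
7 → 6 → 1: 5.8+3.7 = 9.5
7 → 2 → 5 → 3 → 1: 3.8+1.7+0.9+1.5 = 7.9
7 → 1: 5.5 = 5.5
Cheapest is 7 → 1 at 5.5 kPa.
So from 7 the first move is to 1.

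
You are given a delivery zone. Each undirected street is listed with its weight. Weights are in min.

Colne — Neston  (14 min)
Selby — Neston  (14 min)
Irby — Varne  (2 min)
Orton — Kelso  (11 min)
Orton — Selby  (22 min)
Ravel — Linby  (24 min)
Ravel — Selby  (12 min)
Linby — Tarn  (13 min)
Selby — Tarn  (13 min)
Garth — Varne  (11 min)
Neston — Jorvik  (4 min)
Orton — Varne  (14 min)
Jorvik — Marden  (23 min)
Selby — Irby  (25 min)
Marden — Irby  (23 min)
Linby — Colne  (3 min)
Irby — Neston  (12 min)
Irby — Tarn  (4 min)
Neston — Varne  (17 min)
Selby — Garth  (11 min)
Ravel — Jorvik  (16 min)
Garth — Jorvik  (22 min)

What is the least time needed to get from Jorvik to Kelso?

Candidate routes:
Jorvik–Neston–Irby–Varne–Orton–Kelso: 4+12+2+14+11 = 43
Jorvik–Neston–Selby–Orton–Kelso: 4+14+22+11 = 51
Jorvik–Garth–Varne–Orton–Kelso: 22+11+14+11 = 58
Jorvik–Neston–Varne–Orton–Kelso: 4+17+14+11 = 46
The minimum is 43 min via Jorvik–Neston–Irby–Varne–Orton–Kelso.

43 min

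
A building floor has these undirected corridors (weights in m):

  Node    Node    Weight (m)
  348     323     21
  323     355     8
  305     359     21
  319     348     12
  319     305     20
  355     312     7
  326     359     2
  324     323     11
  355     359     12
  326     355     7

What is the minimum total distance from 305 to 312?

37 m

Compare a few routes:
305–359–326–355–312: 21+2+7+7 = 37
305–359–355–312: 21+12+7 = 40
The minimum is 37 m via 305–359–326–355–312.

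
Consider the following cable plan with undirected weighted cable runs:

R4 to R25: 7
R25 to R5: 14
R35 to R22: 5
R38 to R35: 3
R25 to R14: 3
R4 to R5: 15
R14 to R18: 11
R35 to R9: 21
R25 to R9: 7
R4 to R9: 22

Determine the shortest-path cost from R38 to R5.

45

Enumerating some paths:
R38–R35–R9–R25–R5: 3+21+7+14 = 45
R38–R35–R9–R25–R4–R5: 3+21+7+7+15 = 53
The minimum is 45 via R38–R35–R9–R25–R5.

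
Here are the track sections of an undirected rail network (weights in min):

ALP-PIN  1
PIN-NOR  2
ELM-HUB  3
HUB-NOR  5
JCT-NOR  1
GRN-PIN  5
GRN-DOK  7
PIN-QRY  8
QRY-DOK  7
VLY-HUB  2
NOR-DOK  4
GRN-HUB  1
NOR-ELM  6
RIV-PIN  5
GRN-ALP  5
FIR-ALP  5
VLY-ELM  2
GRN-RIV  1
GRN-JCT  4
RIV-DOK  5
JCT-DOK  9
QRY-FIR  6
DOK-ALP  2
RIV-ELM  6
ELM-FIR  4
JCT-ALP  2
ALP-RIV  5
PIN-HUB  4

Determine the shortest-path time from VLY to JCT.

Enumerating some paths:
VLY–HUB–NOR–JCT: 2+5+1 = 8
VLY–ELM–NOR–JCT: 2+6+1 = 9
VLY–HUB–GRN–JCT: 2+1+4 = 7
Cheapest is VLY–HUB–GRN–JCT at 7 min.

7 min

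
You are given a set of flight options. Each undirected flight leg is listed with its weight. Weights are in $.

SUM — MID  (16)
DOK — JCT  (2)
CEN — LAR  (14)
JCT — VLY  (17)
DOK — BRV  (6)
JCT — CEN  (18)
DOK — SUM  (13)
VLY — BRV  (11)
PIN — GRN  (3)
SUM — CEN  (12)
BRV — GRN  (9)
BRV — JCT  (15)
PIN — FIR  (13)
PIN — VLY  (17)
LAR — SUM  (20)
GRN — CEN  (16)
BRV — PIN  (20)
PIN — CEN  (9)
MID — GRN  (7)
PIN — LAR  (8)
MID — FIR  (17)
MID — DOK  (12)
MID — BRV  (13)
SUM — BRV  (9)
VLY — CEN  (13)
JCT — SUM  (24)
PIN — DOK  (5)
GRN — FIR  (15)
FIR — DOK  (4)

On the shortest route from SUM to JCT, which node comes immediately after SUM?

DOK

Compare a few routes:
SUM → BRV → DOK → JCT: 9+6+2 = 17
SUM → DOK → JCT: 13+2 = 15
Cheapest is SUM → DOK → JCT at $15.
So from SUM the first move is to DOK.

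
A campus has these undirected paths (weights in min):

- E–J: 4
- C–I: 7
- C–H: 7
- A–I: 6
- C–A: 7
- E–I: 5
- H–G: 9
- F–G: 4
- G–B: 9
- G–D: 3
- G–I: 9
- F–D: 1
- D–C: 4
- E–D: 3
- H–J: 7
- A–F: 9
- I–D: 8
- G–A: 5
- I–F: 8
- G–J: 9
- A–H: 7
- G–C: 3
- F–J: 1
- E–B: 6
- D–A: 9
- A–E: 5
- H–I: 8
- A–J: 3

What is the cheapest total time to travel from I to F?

Compare a few routes:
I–D–F: 8+1 = 9
I–F: 8 = 8
I–E–D–F: 5+3+1 = 9
The minimum is 8 min via I–F.

8 min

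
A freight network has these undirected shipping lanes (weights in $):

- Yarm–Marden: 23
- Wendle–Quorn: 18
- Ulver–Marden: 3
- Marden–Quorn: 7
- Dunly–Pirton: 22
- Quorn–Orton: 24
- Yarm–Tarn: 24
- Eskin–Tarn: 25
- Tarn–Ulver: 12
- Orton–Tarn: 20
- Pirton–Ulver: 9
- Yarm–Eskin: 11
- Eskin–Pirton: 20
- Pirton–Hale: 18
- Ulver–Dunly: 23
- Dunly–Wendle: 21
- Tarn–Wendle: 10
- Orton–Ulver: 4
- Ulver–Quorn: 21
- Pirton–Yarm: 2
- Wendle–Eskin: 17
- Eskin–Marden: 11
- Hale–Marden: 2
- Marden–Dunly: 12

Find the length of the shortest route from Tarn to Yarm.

Enumerating some paths:
Tarn - Orton - Ulver - Pirton - Yarm: 20+4+9+2 = 35
Tarn - Yarm: 24 = 24
Tarn - Ulver - Pirton - Yarm: 12+9+2 = 23
The minimum is $23 via Tarn - Ulver - Pirton - Yarm.

$23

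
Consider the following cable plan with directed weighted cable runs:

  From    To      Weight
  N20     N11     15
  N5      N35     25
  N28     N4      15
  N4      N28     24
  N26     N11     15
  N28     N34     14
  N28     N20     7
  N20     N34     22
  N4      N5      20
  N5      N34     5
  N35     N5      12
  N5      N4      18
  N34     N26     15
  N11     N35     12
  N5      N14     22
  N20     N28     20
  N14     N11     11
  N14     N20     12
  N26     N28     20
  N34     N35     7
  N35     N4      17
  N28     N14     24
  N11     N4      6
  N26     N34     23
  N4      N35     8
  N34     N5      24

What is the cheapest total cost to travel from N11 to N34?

Candidate routes:
N11 → N35 → N5 → N34: 12+12+5 = 29
N11 → N4 → N5 → N34: 6+20+5 = 31
N11 → N4 → N35 → N5 → N34: 6+8+12+5 = 31
N11 → N4 → N28 → N34: 6+24+14 = 44
Cheapest is N11 → N35 → N5 → N34 at 29.

29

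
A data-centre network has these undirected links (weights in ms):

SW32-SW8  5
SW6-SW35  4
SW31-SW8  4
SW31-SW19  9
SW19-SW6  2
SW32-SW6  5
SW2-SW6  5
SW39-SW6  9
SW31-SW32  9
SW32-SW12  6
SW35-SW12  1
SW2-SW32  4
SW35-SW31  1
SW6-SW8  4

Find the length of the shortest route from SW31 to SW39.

Shortest distances from SW31:
SW31: 0
SW35: 1  (via SW31)
SW12: 2  (via SW35)
SW8: 4  (via SW31)
SW6: 5  (via SW35)
SW19: 7  (via SW6)
SW32: 8  (via SW12)
SW2: 10  (via SW6)
SW39: 14  (via SW6)
Shortest route: SW31–SW35–SW6–SW39 = 14 ms.

14 ms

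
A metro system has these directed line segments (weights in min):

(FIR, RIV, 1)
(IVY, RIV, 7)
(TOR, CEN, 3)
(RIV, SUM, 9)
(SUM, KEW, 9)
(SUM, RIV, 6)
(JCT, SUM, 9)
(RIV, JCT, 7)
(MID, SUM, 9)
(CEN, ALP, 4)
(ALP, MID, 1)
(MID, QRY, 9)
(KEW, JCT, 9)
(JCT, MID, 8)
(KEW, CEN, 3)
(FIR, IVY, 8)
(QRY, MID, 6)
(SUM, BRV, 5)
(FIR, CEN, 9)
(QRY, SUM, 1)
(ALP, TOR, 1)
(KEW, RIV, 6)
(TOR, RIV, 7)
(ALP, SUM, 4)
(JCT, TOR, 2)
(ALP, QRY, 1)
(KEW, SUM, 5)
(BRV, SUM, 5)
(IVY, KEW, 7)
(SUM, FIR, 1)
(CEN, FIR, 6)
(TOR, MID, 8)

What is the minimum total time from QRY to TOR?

Settle nodes by increasing distance from QRY:
QRY: 0
SUM: 1  (via QRY)
FIR: 2  (via SUM)
RIV: 3  (via FIR)
BRV: 6  (via SUM)
MID: 6  (via QRY)
KEW: 10  (via SUM)
JCT: 10  (via RIV)
IVY: 10  (via FIR)
CEN: 11  (via FIR)
TOR: 12  (via JCT)
Shortest route: QRY → SUM → FIR → RIV → JCT → TOR = 12 min.

12 min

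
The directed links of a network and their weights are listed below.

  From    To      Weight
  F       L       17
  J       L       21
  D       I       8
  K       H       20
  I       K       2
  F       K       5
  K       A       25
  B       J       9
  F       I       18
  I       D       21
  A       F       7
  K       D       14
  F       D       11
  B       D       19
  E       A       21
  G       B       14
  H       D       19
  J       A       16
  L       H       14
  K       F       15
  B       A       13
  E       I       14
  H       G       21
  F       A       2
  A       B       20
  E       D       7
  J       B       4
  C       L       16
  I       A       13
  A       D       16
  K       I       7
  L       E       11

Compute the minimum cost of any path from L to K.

27

Compare a few routes:
L - E - D - I - K: 11+7+8+2 = 28
L - E - I - K: 11+14+2 = 27
The minimum is 27 via L - E - I - K.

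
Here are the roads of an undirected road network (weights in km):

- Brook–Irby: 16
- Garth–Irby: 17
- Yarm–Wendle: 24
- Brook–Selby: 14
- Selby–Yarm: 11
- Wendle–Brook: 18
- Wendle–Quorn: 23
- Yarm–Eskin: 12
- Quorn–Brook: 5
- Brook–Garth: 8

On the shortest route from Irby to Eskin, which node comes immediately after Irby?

Brook

Enumerating some paths:
Irby–Brook–Wendle–Yarm–Eskin: 16+18+24+12 = 70
Irby–Garth–Brook–Selby–Yarm–Eskin: 17+8+14+11+12 = 62
Irby–Brook–Selby–Yarm–Eskin: 16+14+11+12 = 53
Irby–Garth–Brook–Wendle–Yarm–Eskin: 17+8+18+24+12 = 79
The minimum is 53 km via Irby–Brook–Selby–Yarm–Eskin.
So from Irby the first move is to Brook.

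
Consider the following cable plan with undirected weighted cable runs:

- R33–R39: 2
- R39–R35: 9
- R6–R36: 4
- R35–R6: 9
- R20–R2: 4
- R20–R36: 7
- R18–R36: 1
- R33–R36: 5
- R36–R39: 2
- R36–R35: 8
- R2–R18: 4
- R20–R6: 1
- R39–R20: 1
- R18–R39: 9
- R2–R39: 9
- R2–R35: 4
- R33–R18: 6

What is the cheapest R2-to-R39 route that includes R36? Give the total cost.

Shortest R2→R36: R2 → R18 → R36 = 5
Best R36 to R39: R36 → R39 costing 2
Total via R36: 5 + 2 = 7.

7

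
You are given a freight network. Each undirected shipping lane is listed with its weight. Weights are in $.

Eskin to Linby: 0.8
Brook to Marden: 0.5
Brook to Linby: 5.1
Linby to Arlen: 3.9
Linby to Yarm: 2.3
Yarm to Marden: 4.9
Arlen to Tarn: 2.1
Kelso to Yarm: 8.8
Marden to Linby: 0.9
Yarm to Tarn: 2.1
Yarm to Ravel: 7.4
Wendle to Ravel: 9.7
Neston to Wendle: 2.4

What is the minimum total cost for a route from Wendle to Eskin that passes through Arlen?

Best Wendle to Arlen: Wendle → Ravel → Yarm → Tarn → Arlen costing 21.3
Shortest Arlen→Eskin: Arlen → Linby → Eskin = 4.7
Total via Arlen: 21.3 + 4.7 = $26.

$26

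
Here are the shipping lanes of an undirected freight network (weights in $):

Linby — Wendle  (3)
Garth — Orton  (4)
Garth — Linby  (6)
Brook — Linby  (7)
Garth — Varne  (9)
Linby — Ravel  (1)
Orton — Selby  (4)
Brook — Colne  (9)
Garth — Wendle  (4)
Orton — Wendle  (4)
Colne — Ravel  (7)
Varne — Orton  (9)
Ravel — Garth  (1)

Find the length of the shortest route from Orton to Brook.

Compare a few routes:
Orton - Wendle - Linby - Brook: 4+3+7 = 14
Orton - Garth - Linby - Brook: 4+6+7 = 17
Orton - Garth - Ravel - Linby - Brook: 4+1+1+7 = 13
Orton - Wendle - Garth - Ravel - Linby - Brook: 4+4+1+1+7 = 17
The minimum is $13 via Orton - Garth - Ravel - Linby - Brook.

$13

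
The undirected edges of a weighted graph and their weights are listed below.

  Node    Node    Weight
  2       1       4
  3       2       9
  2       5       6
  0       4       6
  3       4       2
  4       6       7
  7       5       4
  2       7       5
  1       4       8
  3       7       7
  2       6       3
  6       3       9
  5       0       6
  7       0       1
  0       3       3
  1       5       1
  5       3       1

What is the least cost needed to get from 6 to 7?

8

Enumerating some paths:
6 → 2 → 1 → 5 → 3 → 0 → 7: 3+4+1+1+3+1 = 13
6 → 2 → 5 → 7: 3+6+4 = 13
6 → 2 → 7: 3+5 = 8
6 → 2 → 1 → 5 → 7: 3+4+1+4 = 12
Cheapest is 6 → 2 → 7 at 8.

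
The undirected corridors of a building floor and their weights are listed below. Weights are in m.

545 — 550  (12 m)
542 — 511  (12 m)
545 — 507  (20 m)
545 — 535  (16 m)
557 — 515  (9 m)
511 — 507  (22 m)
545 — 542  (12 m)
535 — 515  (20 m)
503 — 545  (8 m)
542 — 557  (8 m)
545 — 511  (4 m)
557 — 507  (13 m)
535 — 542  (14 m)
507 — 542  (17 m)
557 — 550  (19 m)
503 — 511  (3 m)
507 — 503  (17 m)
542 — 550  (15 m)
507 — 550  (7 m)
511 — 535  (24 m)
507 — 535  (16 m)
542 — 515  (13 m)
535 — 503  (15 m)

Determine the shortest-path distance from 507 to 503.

17 m

Shortest distances from 507:
507: 0
550: 7  (via 507)
557: 13  (via 507)
535: 16  (via 507)
542: 17  (via 507)
503: 17  (via 507)
Shortest route: 507 → 503 = 17 m.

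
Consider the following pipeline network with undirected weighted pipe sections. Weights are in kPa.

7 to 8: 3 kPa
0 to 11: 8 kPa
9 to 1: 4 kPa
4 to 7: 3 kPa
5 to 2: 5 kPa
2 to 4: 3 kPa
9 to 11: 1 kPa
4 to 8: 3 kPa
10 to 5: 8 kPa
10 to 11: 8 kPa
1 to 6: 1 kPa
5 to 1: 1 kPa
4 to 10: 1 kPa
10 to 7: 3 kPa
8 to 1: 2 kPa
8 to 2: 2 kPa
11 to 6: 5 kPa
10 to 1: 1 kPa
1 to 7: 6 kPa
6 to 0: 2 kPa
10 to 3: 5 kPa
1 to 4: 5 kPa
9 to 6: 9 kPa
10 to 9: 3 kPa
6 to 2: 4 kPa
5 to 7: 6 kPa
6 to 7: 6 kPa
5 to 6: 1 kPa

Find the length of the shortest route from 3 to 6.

Compare a few routes:
3 → 10 → 1 → 5 → 6: 5+1+1+1 = 8
3 → 10 → 1 → 6: 5+1+1 = 7
3 → 10 → 4 → 1 → 6: 5+1+5+1 = 12
3 → 10 → 4 → 8 → 1 → 6: 5+1+3+2+1 = 12
Cheapest is 3 → 10 → 1 → 6 at 7 kPa.

7 kPa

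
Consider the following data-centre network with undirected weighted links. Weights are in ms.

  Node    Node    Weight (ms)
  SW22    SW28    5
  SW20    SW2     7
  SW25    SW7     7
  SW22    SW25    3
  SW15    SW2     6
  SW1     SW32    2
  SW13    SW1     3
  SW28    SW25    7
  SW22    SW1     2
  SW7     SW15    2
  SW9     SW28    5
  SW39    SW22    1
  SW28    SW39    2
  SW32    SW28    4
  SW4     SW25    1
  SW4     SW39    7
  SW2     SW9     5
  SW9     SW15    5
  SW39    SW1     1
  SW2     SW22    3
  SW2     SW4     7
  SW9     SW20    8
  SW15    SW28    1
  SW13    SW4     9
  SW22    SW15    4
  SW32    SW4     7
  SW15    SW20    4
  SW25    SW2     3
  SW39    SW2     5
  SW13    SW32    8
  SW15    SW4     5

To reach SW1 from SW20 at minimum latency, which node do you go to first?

SW15

Candidate routes:
SW20 → SW15 → SW28 → SW39 → SW22 → SW1: 4+1+2+1+2 = 10
SW20 → SW15 → SW22 → SW39 → SW1: 4+4+1+1 = 10
SW20 → SW15 → SW28 → SW39 → SW1: 4+1+2+1 = 8
SW20 → SW15 → SW22 → SW1: 4+4+2 = 10
The minimum is 8 ms via SW20 → SW15 → SW28 → SW39 → SW1.
So from SW20 the first move is to SW15.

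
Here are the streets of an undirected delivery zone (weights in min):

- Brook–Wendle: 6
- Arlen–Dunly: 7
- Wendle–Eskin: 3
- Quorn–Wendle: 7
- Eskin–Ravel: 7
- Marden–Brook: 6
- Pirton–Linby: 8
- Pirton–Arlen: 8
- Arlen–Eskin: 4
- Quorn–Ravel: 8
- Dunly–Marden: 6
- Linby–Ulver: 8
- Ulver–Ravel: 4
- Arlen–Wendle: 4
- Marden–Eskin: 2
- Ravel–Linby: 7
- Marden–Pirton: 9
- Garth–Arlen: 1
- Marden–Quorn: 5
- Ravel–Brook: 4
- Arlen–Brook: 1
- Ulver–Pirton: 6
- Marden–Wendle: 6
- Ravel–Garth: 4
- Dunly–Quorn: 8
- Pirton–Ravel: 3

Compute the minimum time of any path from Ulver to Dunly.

Shortest distances from Ulver:
Ulver: 0
Ravel: 4  (via Ulver)
Pirton: 6  (via Ulver)
Linby: 8  (via Ulver)
Garth: 8  (via Ravel)
Brook: 8  (via Ravel)
Arlen: 9  (via Garth)
Eskin: 11  (via Ravel)
Quorn: 12  (via Ravel)
Wendle: 13  (via Arlen)
Marden: 13  (via Eskin)
Dunly: 16  (via Arlen)
Shortest route: Ulver–Ravel–Garth–Arlen–Dunly = 16 min.

16 min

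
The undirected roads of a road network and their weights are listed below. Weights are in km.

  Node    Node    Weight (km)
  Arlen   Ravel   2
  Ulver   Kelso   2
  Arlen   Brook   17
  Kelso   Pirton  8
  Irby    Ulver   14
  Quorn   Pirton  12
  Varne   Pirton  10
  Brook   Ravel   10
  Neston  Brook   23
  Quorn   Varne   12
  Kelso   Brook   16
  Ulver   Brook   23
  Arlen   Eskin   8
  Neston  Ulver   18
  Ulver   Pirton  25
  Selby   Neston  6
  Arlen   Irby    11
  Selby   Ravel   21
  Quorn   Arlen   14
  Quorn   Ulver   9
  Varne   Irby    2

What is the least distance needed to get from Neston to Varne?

34 km

Candidate routes:
Neston–Ulver–Irby–Varne: 18+14+2 = 34
Neston–Ulver–Kelso–Pirton–Varne: 18+2+8+10 = 38
The minimum is 34 km via Neston–Ulver–Irby–Varne.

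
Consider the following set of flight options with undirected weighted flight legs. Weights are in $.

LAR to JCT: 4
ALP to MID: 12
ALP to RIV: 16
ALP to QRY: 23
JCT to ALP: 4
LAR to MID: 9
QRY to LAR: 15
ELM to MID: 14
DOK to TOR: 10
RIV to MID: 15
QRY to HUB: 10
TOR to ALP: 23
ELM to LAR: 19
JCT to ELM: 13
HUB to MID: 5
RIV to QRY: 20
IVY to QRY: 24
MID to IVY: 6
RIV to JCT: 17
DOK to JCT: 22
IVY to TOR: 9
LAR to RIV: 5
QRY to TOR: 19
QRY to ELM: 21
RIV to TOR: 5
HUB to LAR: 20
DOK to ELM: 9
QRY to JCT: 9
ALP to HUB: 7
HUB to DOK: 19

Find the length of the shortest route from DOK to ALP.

$26

Enumerating some paths:
DOK - TOR - ALP: 10+23 = 33
DOK - TOR - RIV - ALP: 10+5+16 = 31
DOK - HUB - ALP: 19+7 = 26
DOK - TOR - RIV - LAR - JCT - ALP: 10+5+5+4+4 = 28
The minimum is $26 via DOK - HUB - ALP.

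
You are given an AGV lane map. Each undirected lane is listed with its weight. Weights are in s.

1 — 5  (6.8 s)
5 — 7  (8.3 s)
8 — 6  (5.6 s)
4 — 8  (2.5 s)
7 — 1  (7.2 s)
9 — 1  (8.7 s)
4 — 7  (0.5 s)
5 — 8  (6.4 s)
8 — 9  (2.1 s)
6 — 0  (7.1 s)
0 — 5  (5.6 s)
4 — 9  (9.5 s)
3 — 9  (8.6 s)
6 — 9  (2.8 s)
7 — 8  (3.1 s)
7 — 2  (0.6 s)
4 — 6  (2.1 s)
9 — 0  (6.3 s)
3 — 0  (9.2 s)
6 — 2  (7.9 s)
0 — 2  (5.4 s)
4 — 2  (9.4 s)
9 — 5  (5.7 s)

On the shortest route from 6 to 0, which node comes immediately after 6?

Compare a few routes:
6 - 4 - 7 - 2 - 0: 2.1+0.5+0.6+5.4 = 8.6
6 - 0: 7.1 = 7.1
Cheapest is 6 - 0 at 7.1 s.
So from 6 the first move is to 0.

0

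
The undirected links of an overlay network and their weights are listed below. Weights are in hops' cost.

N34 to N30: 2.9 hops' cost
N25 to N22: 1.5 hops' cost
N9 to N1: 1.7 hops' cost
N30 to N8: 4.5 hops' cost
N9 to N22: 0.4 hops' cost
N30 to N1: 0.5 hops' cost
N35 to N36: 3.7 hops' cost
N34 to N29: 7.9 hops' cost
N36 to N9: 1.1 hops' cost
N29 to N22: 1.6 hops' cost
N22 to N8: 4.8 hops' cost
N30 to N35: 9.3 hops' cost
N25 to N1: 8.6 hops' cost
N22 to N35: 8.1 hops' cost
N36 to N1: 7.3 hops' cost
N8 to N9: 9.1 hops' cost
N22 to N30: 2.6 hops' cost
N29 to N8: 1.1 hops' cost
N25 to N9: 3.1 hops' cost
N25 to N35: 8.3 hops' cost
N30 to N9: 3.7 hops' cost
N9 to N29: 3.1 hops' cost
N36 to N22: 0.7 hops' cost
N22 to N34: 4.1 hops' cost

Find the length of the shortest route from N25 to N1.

3.6 hops' cost

Shortest distances from N25:
N25: 0
N22: 1.5  (via N25)
N9: 1.9  (via N22)
N36: 2.2  (via N22)
N29: 3.1  (via N22)
N1: 3.6  (via N9)
Shortest route: N25–N22–N9–N1 = 3.6 hops' cost.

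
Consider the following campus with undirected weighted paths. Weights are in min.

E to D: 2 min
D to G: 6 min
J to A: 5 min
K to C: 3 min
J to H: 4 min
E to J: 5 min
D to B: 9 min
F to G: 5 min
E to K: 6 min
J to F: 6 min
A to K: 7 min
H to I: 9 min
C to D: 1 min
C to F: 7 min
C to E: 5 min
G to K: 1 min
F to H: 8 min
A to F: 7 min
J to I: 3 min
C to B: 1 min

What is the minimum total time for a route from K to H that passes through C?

15 min

Shortest K→C: K → C = 3
Shortest C→H: C → D → E → J → H = 12
Total via C: 3 + 12 = 15 min.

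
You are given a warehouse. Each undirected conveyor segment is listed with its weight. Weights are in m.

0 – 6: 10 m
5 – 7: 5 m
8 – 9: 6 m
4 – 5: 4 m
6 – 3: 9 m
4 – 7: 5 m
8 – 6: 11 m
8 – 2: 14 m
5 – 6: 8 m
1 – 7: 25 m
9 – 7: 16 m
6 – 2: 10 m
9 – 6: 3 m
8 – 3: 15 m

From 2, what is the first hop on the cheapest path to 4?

6

Candidate routes:
2 - 6 - 5 - 4: 10+8+4 = 22
2 - 6 - 5 - 7 - 4: 10+8+5+5 = 28
Cheapest is 2 - 6 - 5 - 4 at 22 m.
So from 2 the first move is to 6.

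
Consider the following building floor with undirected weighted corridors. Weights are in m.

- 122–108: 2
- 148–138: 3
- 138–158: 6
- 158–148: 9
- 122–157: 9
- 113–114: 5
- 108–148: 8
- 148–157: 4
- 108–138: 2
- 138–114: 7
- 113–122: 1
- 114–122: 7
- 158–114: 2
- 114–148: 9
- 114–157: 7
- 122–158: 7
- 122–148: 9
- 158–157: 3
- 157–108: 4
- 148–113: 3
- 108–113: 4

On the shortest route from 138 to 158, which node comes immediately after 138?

Candidate routes:
138 → 114 → 158: 7+2 = 9
138 → 108 → 157 → 158: 2+4+3 = 9
138 → 158: 6 = 6
The minimum is 6 m via 138 → 158.
So from 138 the first move is to 158.

158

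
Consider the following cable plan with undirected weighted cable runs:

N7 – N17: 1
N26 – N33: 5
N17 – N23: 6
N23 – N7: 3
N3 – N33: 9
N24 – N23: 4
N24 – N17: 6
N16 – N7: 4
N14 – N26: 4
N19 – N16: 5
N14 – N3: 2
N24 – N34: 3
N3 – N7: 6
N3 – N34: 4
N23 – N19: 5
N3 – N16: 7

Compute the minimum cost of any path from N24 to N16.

Candidate routes:
N24 - N23 - N19 - N16: 4+5+5 = 14
N24 - N34 - N3 - N16: 3+4+7 = 14
N24 - N23 - N17 - N7 - N16: 4+6+1+4 = 15
N24 - N23 - N7 - N16: 4+3+4 = 11
Cheapest is N24 - N23 - N7 - N16 at 11.

11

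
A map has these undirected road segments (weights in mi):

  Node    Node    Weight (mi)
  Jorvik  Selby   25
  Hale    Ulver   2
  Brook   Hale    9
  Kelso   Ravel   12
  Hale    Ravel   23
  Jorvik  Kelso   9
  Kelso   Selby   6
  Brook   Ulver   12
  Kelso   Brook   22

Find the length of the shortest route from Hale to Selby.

Enumerating some paths:
Hale → Brook → Kelso → Selby: 9+22+6 = 37
Hale → Ravel → Kelso → Selby: 23+12+6 = 41
Cheapest is Hale → Brook → Kelso → Selby at 37 mi.

37 mi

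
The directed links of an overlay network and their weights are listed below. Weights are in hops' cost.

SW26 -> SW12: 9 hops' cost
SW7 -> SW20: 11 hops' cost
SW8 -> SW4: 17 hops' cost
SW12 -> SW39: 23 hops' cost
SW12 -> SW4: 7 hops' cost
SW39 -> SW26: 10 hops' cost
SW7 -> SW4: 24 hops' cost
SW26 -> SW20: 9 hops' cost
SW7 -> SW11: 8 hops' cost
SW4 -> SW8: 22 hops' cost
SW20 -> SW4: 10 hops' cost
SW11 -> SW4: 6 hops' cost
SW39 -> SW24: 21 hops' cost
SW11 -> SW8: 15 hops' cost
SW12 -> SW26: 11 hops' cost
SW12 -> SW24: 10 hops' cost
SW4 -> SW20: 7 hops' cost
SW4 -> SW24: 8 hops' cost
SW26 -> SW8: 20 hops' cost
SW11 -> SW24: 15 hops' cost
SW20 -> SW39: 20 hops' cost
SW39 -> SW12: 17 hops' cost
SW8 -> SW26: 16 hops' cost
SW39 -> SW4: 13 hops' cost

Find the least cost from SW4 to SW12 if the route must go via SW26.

Best SW4 to SW26: SW4 → SW20 → SW39 → SW26 costing 37
Best SW26 to SW12: SW26 → SW12 costing 9
Total via SW26: 37 + 9 = 46 hops' cost.

46 hops' cost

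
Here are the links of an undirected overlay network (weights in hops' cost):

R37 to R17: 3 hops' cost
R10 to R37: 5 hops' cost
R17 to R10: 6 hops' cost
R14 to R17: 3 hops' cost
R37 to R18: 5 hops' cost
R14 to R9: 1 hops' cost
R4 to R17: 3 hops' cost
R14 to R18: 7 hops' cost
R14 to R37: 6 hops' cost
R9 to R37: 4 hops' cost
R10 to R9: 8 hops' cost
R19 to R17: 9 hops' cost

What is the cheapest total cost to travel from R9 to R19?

13 hops' cost

Candidate routes:
R9–R14–R17–R19: 1+3+9 = 13
R9–R37–R17–R19: 4+3+9 = 16
Cheapest is R9–R14–R17–R19 at 13 hops' cost.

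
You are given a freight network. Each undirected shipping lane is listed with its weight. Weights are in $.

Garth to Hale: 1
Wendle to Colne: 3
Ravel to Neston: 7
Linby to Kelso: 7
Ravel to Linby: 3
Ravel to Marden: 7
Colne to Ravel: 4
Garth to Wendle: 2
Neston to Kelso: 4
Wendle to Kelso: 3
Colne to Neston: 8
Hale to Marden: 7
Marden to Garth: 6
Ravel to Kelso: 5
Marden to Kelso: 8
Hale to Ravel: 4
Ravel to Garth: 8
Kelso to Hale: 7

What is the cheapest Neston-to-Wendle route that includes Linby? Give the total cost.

Shortest Neston→Linby: Neston → Ravel → Linby = 10
Shortest Linby→Wendle: Linby → Kelso → Wendle = 10
Total via Linby: 10 + 10 = $20.

$20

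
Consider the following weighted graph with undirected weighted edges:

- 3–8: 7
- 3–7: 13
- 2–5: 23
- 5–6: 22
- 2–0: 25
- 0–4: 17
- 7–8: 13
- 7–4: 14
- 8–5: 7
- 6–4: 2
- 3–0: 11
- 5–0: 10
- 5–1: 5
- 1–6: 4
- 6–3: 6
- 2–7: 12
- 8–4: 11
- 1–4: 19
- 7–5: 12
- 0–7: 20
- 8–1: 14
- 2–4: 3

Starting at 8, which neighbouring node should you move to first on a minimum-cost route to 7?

Candidate routes:
8 → 5 → 7: 7+12 = 19
8 → 7: 13 = 13
Cheapest is 8 → 7 at 13.
So from 8 the first move is to 7.

7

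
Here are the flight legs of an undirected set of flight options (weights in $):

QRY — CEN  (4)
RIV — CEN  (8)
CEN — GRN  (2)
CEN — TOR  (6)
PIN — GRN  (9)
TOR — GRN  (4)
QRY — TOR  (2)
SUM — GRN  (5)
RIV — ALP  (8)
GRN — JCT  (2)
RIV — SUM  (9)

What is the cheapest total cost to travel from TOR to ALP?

$22

Compare a few routes:
TOR → GRN → SUM → RIV → ALP: 4+5+9+8 = 26
TOR → CEN → RIV → ALP: 6+8+8 = 22
The minimum is $22 via TOR → CEN → RIV → ALP.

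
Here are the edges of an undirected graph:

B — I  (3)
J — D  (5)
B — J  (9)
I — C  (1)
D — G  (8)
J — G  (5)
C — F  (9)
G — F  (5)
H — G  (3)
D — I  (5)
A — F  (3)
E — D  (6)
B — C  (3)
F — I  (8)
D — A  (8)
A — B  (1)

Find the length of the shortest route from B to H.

Settle nodes by increasing distance from B:
B: 0
A: 1  (via B)
C: 3  (via B)
I: 3  (via B)
F: 4  (via A)
D: 8  (via I)
G: 9  (via F)
J: 9  (via B)
H: 12  (via G)
Shortest route: B → A → F → G → H = 12.

12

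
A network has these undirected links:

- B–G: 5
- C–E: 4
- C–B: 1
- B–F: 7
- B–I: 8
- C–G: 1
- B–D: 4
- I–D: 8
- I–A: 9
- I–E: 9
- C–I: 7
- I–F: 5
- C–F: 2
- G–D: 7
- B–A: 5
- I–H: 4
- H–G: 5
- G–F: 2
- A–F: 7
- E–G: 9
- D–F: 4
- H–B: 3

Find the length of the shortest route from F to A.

Shortest distances from F:
F: 0
C: 2  (via F)
G: 2  (via F)
B: 3  (via C)
D: 4  (via F)
I: 5  (via F)
E: 6  (via C)
H: 6  (via B)
A: 7  (via F)
Shortest route: F–A = 7.

7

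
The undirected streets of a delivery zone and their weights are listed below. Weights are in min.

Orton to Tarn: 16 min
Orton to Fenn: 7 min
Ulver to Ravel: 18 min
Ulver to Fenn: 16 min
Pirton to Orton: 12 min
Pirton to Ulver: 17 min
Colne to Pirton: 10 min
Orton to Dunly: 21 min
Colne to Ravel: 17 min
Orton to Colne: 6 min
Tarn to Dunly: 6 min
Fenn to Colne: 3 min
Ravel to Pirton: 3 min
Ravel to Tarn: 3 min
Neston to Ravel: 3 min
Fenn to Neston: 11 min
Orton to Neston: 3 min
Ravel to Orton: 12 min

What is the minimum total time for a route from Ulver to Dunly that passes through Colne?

40 min

Shortest Ulver→Colne: Ulver → Fenn → Colne = 19
Shortest Colne→Dunly: Colne → Orton → Neston → Ravel → Tarn → Dunly = 21
Total via Colne: 19 + 21 = 40 min.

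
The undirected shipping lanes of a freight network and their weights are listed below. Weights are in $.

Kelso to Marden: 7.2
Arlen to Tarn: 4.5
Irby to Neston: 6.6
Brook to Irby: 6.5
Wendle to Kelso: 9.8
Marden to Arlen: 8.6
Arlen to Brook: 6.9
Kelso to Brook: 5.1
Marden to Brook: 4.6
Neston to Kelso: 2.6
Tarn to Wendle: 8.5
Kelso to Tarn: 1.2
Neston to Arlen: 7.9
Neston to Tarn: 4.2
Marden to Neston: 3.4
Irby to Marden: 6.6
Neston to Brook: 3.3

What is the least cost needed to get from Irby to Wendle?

Shortest distances from Irby:
Irby: 0
Brook: 6.5  (via Irby)
Marden: 6.6  (via Irby)
Neston: 6.6  (via Irby)
Kelso: 9.2  (via Neston)
Tarn: 10.4  (via Kelso)
Arlen: 13.4  (via Brook)
Wendle: 18.9  (via Tarn)
Shortest route: Irby–Neston–Kelso–Tarn–Wendle = $18.9.

$18.9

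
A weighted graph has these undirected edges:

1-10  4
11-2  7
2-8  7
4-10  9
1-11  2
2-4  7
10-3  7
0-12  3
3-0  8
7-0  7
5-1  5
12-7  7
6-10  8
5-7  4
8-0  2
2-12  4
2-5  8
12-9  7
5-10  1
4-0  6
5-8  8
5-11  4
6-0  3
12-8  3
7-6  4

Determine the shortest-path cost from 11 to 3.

Running Dijkstra from 11:
11: 0
1: 2  (via 11)
5: 4  (via 11)
10: 5  (via 5)
2: 7  (via 11)
7: 8  (via 5)
12: 11  (via 2)
3: 12  (via 10)
Shortest route: 11 → 5 → 10 → 3 = 12.

12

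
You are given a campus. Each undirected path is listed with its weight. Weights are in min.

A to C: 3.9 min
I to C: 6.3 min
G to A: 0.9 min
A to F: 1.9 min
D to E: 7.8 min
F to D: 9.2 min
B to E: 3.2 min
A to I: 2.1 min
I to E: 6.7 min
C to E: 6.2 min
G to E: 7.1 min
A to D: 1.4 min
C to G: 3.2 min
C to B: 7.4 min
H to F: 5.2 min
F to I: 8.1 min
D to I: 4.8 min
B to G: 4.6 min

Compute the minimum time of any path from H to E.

15.1 min

Running Dijkstra from H:
H: 0
F: 5.2  (via H)
A: 7.1  (via F)
G: 8  (via A)
D: 8.5  (via A)
I: 9.2  (via A)
C: 11  (via A)
B: 12.6  (via G)
E: 15.1  (via G)
Shortest route: H–F–A–G–E = 15.1 min.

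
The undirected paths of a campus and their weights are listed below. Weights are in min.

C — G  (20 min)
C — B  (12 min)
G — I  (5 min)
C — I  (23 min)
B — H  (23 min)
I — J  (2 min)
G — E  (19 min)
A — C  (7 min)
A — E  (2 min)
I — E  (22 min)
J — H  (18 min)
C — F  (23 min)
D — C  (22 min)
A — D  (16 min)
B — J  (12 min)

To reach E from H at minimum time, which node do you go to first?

J

Compare a few routes:
H → J → I → G → E: 18+2+5+19 = 44
H → B → C → A → E: 23+12+7+2 = 44
H → J → I → E: 18+2+22 = 42
H → J → B → C → A → E: 18+12+12+7+2 = 51
The minimum is 42 min via H → J → I → E.
So from H the first move is to J.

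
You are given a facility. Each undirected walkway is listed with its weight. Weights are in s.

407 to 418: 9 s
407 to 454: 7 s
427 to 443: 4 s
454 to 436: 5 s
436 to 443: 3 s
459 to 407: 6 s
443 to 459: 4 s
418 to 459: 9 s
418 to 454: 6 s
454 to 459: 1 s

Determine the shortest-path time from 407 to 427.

14 s

Compare a few routes:
407–459–443–427: 6+4+4 = 14
407–454–459–443–427: 7+1+4+4 = 16
407–459–454–436–443–427: 6+1+5+3+4 = 19
407–454–436–443–427: 7+5+3+4 = 19
Cheapest is 407–459–443–427 at 14 s.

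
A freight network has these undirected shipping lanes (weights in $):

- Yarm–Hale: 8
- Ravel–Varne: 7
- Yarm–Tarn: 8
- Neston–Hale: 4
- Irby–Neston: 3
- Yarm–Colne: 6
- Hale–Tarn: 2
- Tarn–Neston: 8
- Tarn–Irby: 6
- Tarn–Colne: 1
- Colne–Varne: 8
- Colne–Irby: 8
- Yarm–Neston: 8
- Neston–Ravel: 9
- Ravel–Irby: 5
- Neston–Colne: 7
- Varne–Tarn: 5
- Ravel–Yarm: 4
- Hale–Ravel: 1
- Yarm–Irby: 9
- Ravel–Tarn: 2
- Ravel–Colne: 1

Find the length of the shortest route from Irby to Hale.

$6

Enumerating some paths:
Irby–Neston–Hale: 3+4 = 7
Irby–Ravel–Hale: 5+1 = 6
Cheapest is Irby–Ravel–Hale at $6.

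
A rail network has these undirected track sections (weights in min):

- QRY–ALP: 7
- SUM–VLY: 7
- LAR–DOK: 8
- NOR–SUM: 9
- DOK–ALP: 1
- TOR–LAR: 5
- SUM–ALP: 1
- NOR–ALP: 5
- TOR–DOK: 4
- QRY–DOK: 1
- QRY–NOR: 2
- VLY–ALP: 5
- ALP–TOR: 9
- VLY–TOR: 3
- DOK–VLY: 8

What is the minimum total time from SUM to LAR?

Compare a few routes:
SUM–ALP–DOK–LAR: 1+1+8 = 10
SUM–ALP–DOK–TOR–LAR: 1+1+4+5 = 11
Cheapest is SUM–ALP–DOK–LAR at 10 min.

10 min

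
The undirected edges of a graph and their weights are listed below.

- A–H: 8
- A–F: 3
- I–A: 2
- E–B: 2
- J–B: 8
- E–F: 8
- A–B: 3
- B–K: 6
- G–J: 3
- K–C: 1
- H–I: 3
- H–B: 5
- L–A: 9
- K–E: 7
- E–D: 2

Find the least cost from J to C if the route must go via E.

Shortest J→E: J–B–E = 10
Best E to C: E–K–C costing 8
Total via E: 10 + 8 = 18.

18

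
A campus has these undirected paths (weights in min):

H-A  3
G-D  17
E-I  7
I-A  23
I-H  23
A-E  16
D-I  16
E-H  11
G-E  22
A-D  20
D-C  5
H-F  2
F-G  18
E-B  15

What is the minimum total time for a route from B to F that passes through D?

Best B to D: B–E–I–D costing 38
Shortest D→F: D–A–H–F = 25
Total via D: 38 + 25 = 63 min.

63 min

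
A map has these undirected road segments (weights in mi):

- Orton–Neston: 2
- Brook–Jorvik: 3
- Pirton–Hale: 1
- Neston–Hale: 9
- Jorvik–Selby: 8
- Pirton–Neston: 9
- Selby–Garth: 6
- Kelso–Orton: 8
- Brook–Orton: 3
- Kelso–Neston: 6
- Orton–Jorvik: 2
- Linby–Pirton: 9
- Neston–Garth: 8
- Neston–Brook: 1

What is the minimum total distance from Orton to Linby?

20 mi

Shortest distances from Orton:
Orton: 0
Neston: 2  (via Orton)
Jorvik: 2  (via Orton)
Brook: 3  (via Orton)
Kelso: 8  (via Orton)
Selby: 10  (via Jorvik)
Garth: 10  (via Neston)
Hale: 11  (via Neston)
Pirton: 11  (via Neston)
Linby: 20  (via Pirton)
Shortest route: Orton–Neston–Pirton–Linby = 20 mi.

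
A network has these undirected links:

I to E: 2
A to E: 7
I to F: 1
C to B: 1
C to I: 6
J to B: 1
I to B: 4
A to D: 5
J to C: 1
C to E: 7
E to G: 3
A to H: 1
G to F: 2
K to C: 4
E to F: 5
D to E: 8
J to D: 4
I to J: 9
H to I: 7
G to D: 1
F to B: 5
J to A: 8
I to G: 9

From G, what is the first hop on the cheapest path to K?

Compare a few routes:
G–D–J–B–C–K: 1+4+1+1+4 = 11
G–D–J–C–K: 1+4+1+4 = 10
Cheapest is G–D–J–C–K at 10.
So from G the first move is to D.

D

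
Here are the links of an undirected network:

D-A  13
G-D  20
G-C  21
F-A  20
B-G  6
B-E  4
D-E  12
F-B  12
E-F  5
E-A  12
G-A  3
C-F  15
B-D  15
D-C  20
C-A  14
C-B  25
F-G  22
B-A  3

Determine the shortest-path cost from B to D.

15

Shortest distances from B:
B: 0
A: 3  (via B)
E: 4  (via B)
G: 6  (via B)
F: 9  (via E)
D: 15  (via B)
Shortest route: B–D = 15.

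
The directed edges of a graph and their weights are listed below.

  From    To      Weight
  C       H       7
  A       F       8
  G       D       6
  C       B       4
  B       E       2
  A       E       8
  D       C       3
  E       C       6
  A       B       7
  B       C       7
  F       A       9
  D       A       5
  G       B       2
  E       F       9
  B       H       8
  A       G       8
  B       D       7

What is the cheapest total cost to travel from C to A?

16

Settle nodes by increasing distance from C:
C: 0
B: 4  (via C)
E: 6  (via B)
H: 7  (via C)
D: 11  (via B)
F: 15  (via E)
A: 16  (via D)
Shortest route: C–B–D–A = 16.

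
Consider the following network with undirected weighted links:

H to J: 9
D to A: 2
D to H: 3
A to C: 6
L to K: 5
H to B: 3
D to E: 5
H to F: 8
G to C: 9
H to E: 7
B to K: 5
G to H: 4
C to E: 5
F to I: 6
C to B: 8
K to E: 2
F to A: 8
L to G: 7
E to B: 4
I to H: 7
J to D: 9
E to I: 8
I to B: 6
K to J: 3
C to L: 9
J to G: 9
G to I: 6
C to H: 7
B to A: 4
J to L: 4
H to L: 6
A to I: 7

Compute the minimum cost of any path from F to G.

12

Enumerating some paths:
F - A - D - H - G: 8+2+3+4 = 17
F - I - G: 6+6 = 12
F - I - H - G: 6+7+4 = 17
Cheapest is F - I - G at 12.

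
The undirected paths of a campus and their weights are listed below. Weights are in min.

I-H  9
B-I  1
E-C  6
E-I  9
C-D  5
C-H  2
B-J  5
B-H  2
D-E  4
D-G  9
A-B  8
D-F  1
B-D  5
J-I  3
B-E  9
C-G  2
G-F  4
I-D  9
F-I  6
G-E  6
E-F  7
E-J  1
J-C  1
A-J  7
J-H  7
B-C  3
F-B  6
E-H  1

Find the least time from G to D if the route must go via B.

Shortest G→B: G → C → B = 5
Shortest B→D: B → D = 5
Total via B: 5 + 5 = 10 min.

10 min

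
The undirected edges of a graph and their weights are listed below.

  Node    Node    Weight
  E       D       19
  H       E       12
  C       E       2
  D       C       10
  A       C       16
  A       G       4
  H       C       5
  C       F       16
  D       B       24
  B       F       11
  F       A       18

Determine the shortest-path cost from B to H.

32

Candidate routes:
B - F - C - H: 11+16+5 = 32
B - D - C - H: 24+10+5 = 39
The minimum is 32 via B - F - C - H.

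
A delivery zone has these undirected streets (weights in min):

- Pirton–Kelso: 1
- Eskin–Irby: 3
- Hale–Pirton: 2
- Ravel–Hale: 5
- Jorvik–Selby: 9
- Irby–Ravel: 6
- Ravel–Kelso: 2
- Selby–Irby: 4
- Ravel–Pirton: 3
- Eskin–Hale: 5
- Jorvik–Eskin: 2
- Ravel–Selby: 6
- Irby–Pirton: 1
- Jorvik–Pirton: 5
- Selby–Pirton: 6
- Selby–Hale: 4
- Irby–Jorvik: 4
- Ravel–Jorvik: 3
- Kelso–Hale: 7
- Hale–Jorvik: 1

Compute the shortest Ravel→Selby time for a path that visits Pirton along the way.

Best Ravel to Pirton: Ravel–Pirton costing 3
Shortest Pirton→Selby: Pirton–Irby–Selby = 5
Total via Pirton: 3 + 5 = 8 min.

8 min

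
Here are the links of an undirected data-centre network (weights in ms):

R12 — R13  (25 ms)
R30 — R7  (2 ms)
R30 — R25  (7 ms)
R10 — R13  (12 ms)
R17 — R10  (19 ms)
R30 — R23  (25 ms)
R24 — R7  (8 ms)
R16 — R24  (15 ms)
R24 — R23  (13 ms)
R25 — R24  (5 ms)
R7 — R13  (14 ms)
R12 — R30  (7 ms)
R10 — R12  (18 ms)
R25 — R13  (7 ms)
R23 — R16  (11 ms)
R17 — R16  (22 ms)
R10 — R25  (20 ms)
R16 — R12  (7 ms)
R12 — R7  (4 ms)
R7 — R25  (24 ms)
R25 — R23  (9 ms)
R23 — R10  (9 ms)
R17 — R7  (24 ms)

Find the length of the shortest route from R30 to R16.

Running Dijkstra from R30:
R30: 0
R7: 2  (via R30)
R12: 6  (via R7)
R25: 7  (via R30)
R24: 10  (via R7)
R16: 13  (via R12)
Shortest route: R30 → R7 → R12 → R16 = 13 ms.

13 ms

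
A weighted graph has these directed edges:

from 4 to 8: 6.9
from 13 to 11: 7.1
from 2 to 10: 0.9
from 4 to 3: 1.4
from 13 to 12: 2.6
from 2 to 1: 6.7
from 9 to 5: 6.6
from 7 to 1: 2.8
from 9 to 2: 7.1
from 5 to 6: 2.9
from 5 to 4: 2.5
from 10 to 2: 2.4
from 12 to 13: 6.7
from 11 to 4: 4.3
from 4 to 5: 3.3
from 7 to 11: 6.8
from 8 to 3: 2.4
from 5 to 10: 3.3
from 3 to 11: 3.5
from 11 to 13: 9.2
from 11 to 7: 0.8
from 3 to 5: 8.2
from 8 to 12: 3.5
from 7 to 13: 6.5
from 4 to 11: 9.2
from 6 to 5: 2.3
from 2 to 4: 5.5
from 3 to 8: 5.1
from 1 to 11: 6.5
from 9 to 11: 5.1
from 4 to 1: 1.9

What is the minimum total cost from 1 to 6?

17

Shortest distances from 1:
1: 0
11: 6.5  (via 1)
7: 7.3  (via 11)
4: 10.8  (via 11)
3: 12.2  (via 4)
13: 13.8  (via 7)
5: 14.1  (via 4)
12: 16.4  (via 13)
6: 17  (via 5)
Shortest route: 1–11–4–5–6 = 17.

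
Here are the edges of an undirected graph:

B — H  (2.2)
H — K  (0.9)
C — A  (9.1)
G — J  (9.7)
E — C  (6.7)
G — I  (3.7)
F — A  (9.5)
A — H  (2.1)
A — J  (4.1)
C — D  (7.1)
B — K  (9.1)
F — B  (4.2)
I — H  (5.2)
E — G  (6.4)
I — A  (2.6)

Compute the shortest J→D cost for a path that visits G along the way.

Best J to G: J–G costing 9.7
Best G to D: G–E–C–D costing 20.2
Total via G: 9.7 + 20.2 = 29.9.

29.9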